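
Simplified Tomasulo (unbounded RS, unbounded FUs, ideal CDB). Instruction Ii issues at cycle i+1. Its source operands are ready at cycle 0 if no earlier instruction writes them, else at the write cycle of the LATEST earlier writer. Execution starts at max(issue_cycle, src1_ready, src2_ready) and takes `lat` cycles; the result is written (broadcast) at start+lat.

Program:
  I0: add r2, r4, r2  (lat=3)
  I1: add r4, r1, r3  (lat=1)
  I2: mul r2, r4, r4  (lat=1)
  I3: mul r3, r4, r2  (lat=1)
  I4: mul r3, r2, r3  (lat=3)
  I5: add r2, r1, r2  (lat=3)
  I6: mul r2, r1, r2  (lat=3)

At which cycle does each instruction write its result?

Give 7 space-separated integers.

Answer: 4 3 4 5 8 9 12

Derivation:
I0 add r2: issue@1 deps=(None,None) exec_start@1 write@4
I1 add r4: issue@2 deps=(None,None) exec_start@2 write@3
I2 mul r2: issue@3 deps=(1,1) exec_start@3 write@4
I3 mul r3: issue@4 deps=(1,2) exec_start@4 write@5
I4 mul r3: issue@5 deps=(2,3) exec_start@5 write@8
I5 add r2: issue@6 deps=(None,2) exec_start@6 write@9
I6 mul r2: issue@7 deps=(None,5) exec_start@9 write@12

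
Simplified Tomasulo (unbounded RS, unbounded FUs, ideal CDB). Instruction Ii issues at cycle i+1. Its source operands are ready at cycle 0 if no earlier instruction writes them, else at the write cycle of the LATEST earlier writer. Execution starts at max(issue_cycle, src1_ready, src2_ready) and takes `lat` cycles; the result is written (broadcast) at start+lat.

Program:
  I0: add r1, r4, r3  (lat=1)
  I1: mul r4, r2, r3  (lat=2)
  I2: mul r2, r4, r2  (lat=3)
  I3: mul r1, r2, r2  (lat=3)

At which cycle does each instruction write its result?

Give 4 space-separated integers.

Answer: 2 4 7 10

Derivation:
I0 add r1: issue@1 deps=(None,None) exec_start@1 write@2
I1 mul r4: issue@2 deps=(None,None) exec_start@2 write@4
I2 mul r2: issue@3 deps=(1,None) exec_start@4 write@7
I3 mul r1: issue@4 deps=(2,2) exec_start@7 write@10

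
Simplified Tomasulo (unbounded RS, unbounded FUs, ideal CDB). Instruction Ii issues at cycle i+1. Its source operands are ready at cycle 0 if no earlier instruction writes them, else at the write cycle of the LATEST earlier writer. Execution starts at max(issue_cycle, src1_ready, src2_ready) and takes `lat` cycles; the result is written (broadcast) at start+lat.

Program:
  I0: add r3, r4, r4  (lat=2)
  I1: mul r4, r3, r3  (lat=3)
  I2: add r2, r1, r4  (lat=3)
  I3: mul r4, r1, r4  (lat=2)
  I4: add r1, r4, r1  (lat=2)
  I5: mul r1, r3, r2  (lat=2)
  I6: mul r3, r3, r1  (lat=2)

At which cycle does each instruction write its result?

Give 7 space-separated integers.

Answer: 3 6 9 8 10 11 13

Derivation:
I0 add r3: issue@1 deps=(None,None) exec_start@1 write@3
I1 mul r4: issue@2 deps=(0,0) exec_start@3 write@6
I2 add r2: issue@3 deps=(None,1) exec_start@6 write@9
I3 mul r4: issue@4 deps=(None,1) exec_start@6 write@8
I4 add r1: issue@5 deps=(3,None) exec_start@8 write@10
I5 mul r1: issue@6 deps=(0,2) exec_start@9 write@11
I6 mul r3: issue@7 deps=(0,5) exec_start@11 write@13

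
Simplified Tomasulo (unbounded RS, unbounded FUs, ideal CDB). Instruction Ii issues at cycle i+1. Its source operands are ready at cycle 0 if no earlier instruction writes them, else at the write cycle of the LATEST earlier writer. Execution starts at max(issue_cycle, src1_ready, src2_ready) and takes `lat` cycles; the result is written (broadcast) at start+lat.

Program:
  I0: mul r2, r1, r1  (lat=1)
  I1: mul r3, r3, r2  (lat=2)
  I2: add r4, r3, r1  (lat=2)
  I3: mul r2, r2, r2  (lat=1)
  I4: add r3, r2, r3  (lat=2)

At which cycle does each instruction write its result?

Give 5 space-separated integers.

I0 mul r2: issue@1 deps=(None,None) exec_start@1 write@2
I1 mul r3: issue@2 deps=(None,0) exec_start@2 write@4
I2 add r4: issue@3 deps=(1,None) exec_start@4 write@6
I3 mul r2: issue@4 deps=(0,0) exec_start@4 write@5
I4 add r3: issue@5 deps=(3,1) exec_start@5 write@7

Answer: 2 4 6 5 7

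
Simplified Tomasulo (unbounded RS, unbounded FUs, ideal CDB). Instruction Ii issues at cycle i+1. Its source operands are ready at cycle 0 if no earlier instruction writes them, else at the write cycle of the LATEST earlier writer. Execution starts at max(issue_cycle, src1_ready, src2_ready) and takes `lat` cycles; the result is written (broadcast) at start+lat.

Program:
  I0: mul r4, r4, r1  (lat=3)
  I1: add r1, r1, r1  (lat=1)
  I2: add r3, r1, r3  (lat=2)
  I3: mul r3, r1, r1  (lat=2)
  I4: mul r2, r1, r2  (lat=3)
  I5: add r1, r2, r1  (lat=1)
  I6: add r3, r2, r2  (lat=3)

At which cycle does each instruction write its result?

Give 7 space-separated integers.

Answer: 4 3 5 6 8 9 11

Derivation:
I0 mul r4: issue@1 deps=(None,None) exec_start@1 write@4
I1 add r1: issue@2 deps=(None,None) exec_start@2 write@3
I2 add r3: issue@3 deps=(1,None) exec_start@3 write@5
I3 mul r3: issue@4 deps=(1,1) exec_start@4 write@6
I4 mul r2: issue@5 deps=(1,None) exec_start@5 write@8
I5 add r1: issue@6 deps=(4,1) exec_start@8 write@9
I6 add r3: issue@7 deps=(4,4) exec_start@8 write@11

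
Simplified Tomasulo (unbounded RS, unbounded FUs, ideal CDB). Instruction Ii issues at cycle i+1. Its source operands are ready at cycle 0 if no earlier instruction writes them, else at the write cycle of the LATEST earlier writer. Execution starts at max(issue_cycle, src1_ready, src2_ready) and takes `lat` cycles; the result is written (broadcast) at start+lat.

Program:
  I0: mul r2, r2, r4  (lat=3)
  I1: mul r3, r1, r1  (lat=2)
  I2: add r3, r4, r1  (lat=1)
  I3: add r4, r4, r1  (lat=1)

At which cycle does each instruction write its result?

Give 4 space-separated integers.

Answer: 4 4 4 5

Derivation:
I0 mul r2: issue@1 deps=(None,None) exec_start@1 write@4
I1 mul r3: issue@2 deps=(None,None) exec_start@2 write@4
I2 add r3: issue@3 deps=(None,None) exec_start@3 write@4
I3 add r4: issue@4 deps=(None,None) exec_start@4 write@5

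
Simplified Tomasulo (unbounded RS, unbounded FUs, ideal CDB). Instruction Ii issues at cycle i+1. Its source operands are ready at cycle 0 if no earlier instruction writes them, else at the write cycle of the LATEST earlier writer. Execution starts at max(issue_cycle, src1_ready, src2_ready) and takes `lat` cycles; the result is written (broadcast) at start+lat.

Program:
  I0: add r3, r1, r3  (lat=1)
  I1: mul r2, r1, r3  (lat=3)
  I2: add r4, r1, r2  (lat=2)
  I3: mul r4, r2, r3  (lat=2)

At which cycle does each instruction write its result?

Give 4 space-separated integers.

Answer: 2 5 7 7

Derivation:
I0 add r3: issue@1 deps=(None,None) exec_start@1 write@2
I1 mul r2: issue@2 deps=(None,0) exec_start@2 write@5
I2 add r4: issue@3 deps=(None,1) exec_start@5 write@7
I3 mul r4: issue@4 deps=(1,0) exec_start@5 write@7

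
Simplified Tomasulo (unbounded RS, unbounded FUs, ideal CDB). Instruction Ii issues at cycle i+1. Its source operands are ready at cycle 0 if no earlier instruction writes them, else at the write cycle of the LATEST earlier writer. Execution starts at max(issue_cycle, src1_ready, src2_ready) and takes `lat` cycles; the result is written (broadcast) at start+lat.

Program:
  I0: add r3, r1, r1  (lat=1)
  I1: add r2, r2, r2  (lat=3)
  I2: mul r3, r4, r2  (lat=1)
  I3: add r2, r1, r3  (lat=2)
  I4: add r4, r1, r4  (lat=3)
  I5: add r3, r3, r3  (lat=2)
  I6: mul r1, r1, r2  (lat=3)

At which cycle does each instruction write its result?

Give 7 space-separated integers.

Answer: 2 5 6 8 8 8 11

Derivation:
I0 add r3: issue@1 deps=(None,None) exec_start@1 write@2
I1 add r2: issue@2 deps=(None,None) exec_start@2 write@5
I2 mul r3: issue@3 deps=(None,1) exec_start@5 write@6
I3 add r2: issue@4 deps=(None,2) exec_start@6 write@8
I4 add r4: issue@5 deps=(None,None) exec_start@5 write@8
I5 add r3: issue@6 deps=(2,2) exec_start@6 write@8
I6 mul r1: issue@7 deps=(None,3) exec_start@8 write@11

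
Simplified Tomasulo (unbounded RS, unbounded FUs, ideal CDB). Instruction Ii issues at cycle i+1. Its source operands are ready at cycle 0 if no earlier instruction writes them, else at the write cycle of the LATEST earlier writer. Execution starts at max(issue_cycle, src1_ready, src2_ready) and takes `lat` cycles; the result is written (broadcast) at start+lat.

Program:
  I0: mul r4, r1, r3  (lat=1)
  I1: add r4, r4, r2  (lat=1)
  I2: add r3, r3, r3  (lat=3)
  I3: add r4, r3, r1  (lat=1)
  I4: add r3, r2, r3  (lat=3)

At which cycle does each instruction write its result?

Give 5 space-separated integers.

I0 mul r4: issue@1 deps=(None,None) exec_start@1 write@2
I1 add r4: issue@2 deps=(0,None) exec_start@2 write@3
I2 add r3: issue@3 deps=(None,None) exec_start@3 write@6
I3 add r4: issue@4 deps=(2,None) exec_start@6 write@7
I4 add r3: issue@5 deps=(None,2) exec_start@6 write@9

Answer: 2 3 6 7 9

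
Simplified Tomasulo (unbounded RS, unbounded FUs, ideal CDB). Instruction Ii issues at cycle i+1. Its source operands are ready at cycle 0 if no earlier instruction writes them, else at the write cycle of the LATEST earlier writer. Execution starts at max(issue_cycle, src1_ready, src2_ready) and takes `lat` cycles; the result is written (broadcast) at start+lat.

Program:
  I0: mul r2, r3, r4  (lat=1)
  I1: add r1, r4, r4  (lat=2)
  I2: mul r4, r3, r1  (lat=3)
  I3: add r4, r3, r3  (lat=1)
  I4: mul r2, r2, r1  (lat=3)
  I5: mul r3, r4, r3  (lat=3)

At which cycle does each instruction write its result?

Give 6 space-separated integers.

I0 mul r2: issue@1 deps=(None,None) exec_start@1 write@2
I1 add r1: issue@2 deps=(None,None) exec_start@2 write@4
I2 mul r4: issue@3 deps=(None,1) exec_start@4 write@7
I3 add r4: issue@4 deps=(None,None) exec_start@4 write@5
I4 mul r2: issue@5 deps=(0,1) exec_start@5 write@8
I5 mul r3: issue@6 deps=(3,None) exec_start@6 write@9

Answer: 2 4 7 5 8 9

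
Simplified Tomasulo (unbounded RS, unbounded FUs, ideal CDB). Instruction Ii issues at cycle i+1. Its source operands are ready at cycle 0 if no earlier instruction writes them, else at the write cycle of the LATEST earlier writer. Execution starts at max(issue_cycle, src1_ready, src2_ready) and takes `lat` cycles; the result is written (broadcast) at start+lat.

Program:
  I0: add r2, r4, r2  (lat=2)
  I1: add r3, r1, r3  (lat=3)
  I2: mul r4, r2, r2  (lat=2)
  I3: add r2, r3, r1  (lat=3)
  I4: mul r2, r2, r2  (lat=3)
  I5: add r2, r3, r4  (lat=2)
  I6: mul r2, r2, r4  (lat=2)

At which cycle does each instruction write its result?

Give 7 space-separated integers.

Answer: 3 5 5 8 11 8 10

Derivation:
I0 add r2: issue@1 deps=(None,None) exec_start@1 write@3
I1 add r3: issue@2 deps=(None,None) exec_start@2 write@5
I2 mul r4: issue@3 deps=(0,0) exec_start@3 write@5
I3 add r2: issue@4 deps=(1,None) exec_start@5 write@8
I4 mul r2: issue@5 deps=(3,3) exec_start@8 write@11
I5 add r2: issue@6 deps=(1,2) exec_start@6 write@8
I6 mul r2: issue@7 deps=(5,2) exec_start@8 write@10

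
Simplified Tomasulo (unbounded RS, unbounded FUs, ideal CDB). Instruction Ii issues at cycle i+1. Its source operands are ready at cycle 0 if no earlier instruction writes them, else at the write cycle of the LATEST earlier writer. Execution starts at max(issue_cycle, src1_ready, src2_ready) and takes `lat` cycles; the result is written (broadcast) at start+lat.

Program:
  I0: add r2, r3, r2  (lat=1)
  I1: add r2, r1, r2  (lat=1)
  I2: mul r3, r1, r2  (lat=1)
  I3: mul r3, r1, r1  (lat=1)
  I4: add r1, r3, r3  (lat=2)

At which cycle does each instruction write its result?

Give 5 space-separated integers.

I0 add r2: issue@1 deps=(None,None) exec_start@1 write@2
I1 add r2: issue@2 deps=(None,0) exec_start@2 write@3
I2 mul r3: issue@3 deps=(None,1) exec_start@3 write@4
I3 mul r3: issue@4 deps=(None,None) exec_start@4 write@5
I4 add r1: issue@5 deps=(3,3) exec_start@5 write@7

Answer: 2 3 4 5 7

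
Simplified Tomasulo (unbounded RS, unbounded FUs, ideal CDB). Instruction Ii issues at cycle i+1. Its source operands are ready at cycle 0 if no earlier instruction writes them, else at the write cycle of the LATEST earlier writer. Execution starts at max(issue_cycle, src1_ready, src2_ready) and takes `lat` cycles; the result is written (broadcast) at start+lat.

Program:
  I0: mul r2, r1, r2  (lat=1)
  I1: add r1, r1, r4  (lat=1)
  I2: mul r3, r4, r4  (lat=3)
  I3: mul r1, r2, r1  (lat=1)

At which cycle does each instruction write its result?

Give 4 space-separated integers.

Answer: 2 3 6 5

Derivation:
I0 mul r2: issue@1 deps=(None,None) exec_start@1 write@2
I1 add r1: issue@2 deps=(None,None) exec_start@2 write@3
I2 mul r3: issue@3 deps=(None,None) exec_start@3 write@6
I3 mul r1: issue@4 deps=(0,1) exec_start@4 write@5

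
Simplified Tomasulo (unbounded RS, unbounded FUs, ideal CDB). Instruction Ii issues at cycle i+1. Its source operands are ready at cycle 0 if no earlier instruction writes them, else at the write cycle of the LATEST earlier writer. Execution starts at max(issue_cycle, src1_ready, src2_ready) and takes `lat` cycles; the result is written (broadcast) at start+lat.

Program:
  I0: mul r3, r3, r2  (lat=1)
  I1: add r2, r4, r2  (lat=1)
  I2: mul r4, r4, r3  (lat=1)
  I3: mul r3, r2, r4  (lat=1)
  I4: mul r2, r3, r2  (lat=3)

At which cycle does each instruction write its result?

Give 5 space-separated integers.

I0 mul r3: issue@1 deps=(None,None) exec_start@1 write@2
I1 add r2: issue@2 deps=(None,None) exec_start@2 write@3
I2 mul r4: issue@3 deps=(None,0) exec_start@3 write@4
I3 mul r3: issue@4 deps=(1,2) exec_start@4 write@5
I4 mul r2: issue@5 deps=(3,1) exec_start@5 write@8

Answer: 2 3 4 5 8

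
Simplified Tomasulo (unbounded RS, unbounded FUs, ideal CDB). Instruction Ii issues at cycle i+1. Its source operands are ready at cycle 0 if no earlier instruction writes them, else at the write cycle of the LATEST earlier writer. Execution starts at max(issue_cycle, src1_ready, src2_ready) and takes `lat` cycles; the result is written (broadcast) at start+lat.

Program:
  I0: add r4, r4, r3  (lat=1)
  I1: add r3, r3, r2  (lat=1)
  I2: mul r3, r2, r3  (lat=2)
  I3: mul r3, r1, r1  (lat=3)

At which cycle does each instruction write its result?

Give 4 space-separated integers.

I0 add r4: issue@1 deps=(None,None) exec_start@1 write@2
I1 add r3: issue@2 deps=(None,None) exec_start@2 write@3
I2 mul r3: issue@3 deps=(None,1) exec_start@3 write@5
I3 mul r3: issue@4 deps=(None,None) exec_start@4 write@7

Answer: 2 3 5 7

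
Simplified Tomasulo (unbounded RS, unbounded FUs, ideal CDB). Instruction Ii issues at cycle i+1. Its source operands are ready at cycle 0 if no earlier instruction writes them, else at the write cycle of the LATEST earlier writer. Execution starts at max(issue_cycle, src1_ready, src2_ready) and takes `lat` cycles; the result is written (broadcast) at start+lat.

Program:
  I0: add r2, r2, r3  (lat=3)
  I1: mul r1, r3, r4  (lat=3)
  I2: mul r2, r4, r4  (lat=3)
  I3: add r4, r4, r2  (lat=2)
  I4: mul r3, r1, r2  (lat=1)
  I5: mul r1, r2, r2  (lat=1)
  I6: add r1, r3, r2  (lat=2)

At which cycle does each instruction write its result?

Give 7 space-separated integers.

I0 add r2: issue@1 deps=(None,None) exec_start@1 write@4
I1 mul r1: issue@2 deps=(None,None) exec_start@2 write@5
I2 mul r2: issue@3 deps=(None,None) exec_start@3 write@6
I3 add r4: issue@4 deps=(None,2) exec_start@6 write@8
I4 mul r3: issue@5 deps=(1,2) exec_start@6 write@7
I5 mul r1: issue@6 deps=(2,2) exec_start@6 write@7
I6 add r1: issue@7 deps=(4,2) exec_start@7 write@9

Answer: 4 5 6 8 7 7 9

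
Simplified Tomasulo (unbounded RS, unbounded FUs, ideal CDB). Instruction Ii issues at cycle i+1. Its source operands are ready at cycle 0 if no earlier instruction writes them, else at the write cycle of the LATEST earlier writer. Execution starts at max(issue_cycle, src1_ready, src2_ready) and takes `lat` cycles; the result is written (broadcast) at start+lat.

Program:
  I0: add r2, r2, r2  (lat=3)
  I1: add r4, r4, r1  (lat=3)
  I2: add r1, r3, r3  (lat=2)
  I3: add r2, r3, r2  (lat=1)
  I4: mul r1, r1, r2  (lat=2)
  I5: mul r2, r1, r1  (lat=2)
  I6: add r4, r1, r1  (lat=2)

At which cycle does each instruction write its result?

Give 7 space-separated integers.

Answer: 4 5 5 5 7 9 9

Derivation:
I0 add r2: issue@1 deps=(None,None) exec_start@1 write@4
I1 add r4: issue@2 deps=(None,None) exec_start@2 write@5
I2 add r1: issue@3 deps=(None,None) exec_start@3 write@5
I3 add r2: issue@4 deps=(None,0) exec_start@4 write@5
I4 mul r1: issue@5 deps=(2,3) exec_start@5 write@7
I5 mul r2: issue@6 deps=(4,4) exec_start@7 write@9
I6 add r4: issue@7 deps=(4,4) exec_start@7 write@9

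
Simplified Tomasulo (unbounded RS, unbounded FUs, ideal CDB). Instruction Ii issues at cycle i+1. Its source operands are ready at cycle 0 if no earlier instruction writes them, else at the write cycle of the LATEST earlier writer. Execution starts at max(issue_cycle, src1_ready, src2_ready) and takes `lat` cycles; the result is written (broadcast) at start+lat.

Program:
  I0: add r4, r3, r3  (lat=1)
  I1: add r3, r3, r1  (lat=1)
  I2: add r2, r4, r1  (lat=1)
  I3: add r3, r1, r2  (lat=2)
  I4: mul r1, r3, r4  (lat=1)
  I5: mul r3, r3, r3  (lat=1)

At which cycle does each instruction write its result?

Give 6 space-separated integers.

Answer: 2 3 4 6 7 7

Derivation:
I0 add r4: issue@1 deps=(None,None) exec_start@1 write@2
I1 add r3: issue@2 deps=(None,None) exec_start@2 write@3
I2 add r2: issue@3 deps=(0,None) exec_start@3 write@4
I3 add r3: issue@4 deps=(None,2) exec_start@4 write@6
I4 mul r1: issue@5 deps=(3,0) exec_start@6 write@7
I5 mul r3: issue@6 deps=(3,3) exec_start@6 write@7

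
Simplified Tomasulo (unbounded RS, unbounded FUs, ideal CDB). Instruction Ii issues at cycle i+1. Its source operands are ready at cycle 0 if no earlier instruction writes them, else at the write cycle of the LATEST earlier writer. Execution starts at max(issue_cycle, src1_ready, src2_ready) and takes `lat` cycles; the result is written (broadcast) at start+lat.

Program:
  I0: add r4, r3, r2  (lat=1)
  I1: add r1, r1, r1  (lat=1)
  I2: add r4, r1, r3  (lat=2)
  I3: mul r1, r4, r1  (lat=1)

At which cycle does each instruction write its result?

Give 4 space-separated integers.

I0 add r4: issue@1 deps=(None,None) exec_start@1 write@2
I1 add r1: issue@2 deps=(None,None) exec_start@2 write@3
I2 add r4: issue@3 deps=(1,None) exec_start@3 write@5
I3 mul r1: issue@4 deps=(2,1) exec_start@5 write@6

Answer: 2 3 5 6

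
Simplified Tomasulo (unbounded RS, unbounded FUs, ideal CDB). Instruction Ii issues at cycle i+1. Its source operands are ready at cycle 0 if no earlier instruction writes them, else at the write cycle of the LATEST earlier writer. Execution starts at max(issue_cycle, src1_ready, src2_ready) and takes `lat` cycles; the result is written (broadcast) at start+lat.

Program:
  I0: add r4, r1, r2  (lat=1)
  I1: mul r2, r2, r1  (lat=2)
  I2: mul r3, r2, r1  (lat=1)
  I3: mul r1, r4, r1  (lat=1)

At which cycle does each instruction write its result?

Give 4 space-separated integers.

I0 add r4: issue@1 deps=(None,None) exec_start@1 write@2
I1 mul r2: issue@2 deps=(None,None) exec_start@2 write@4
I2 mul r3: issue@3 deps=(1,None) exec_start@4 write@5
I3 mul r1: issue@4 deps=(0,None) exec_start@4 write@5

Answer: 2 4 5 5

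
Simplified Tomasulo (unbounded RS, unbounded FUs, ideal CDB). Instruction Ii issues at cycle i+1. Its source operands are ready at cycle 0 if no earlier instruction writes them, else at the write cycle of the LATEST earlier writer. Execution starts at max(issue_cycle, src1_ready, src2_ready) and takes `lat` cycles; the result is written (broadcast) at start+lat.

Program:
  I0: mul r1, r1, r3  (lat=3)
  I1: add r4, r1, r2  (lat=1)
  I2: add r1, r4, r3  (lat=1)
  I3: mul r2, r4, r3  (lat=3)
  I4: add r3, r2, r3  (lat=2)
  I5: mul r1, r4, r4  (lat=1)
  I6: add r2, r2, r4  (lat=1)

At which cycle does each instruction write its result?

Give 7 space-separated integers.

Answer: 4 5 6 8 10 7 9

Derivation:
I0 mul r1: issue@1 deps=(None,None) exec_start@1 write@4
I1 add r4: issue@2 deps=(0,None) exec_start@4 write@5
I2 add r1: issue@3 deps=(1,None) exec_start@5 write@6
I3 mul r2: issue@4 deps=(1,None) exec_start@5 write@8
I4 add r3: issue@5 deps=(3,None) exec_start@8 write@10
I5 mul r1: issue@6 deps=(1,1) exec_start@6 write@7
I6 add r2: issue@7 deps=(3,1) exec_start@8 write@9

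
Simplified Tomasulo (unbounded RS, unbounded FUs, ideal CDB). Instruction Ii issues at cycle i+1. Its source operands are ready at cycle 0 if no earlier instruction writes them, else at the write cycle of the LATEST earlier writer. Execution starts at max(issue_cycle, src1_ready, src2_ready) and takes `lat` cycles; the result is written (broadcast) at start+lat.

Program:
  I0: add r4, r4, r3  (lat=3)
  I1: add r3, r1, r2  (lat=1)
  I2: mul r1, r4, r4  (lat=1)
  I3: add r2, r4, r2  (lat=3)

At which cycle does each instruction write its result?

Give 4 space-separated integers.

Answer: 4 3 5 7

Derivation:
I0 add r4: issue@1 deps=(None,None) exec_start@1 write@4
I1 add r3: issue@2 deps=(None,None) exec_start@2 write@3
I2 mul r1: issue@3 deps=(0,0) exec_start@4 write@5
I3 add r2: issue@4 deps=(0,None) exec_start@4 write@7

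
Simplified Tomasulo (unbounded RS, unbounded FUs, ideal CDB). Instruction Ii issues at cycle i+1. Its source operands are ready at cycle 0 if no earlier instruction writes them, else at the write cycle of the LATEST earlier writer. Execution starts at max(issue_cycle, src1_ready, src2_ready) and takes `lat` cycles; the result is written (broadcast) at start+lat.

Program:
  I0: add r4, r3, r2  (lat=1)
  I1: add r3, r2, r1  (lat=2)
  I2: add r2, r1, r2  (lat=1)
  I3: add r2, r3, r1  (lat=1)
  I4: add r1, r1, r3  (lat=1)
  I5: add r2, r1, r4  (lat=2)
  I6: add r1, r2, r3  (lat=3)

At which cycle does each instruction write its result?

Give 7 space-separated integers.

I0 add r4: issue@1 deps=(None,None) exec_start@1 write@2
I1 add r3: issue@2 deps=(None,None) exec_start@2 write@4
I2 add r2: issue@3 deps=(None,None) exec_start@3 write@4
I3 add r2: issue@4 deps=(1,None) exec_start@4 write@5
I4 add r1: issue@5 deps=(None,1) exec_start@5 write@6
I5 add r2: issue@6 deps=(4,0) exec_start@6 write@8
I6 add r1: issue@7 deps=(5,1) exec_start@8 write@11

Answer: 2 4 4 5 6 8 11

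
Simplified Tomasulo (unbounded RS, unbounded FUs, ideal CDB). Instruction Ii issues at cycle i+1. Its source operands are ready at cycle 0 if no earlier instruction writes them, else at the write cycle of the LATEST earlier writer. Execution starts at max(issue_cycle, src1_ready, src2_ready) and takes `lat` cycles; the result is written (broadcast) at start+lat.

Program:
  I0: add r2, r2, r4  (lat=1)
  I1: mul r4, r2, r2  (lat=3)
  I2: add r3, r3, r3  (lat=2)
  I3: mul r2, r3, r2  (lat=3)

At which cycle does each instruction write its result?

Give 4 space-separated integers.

I0 add r2: issue@1 deps=(None,None) exec_start@1 write@2
I1 mul r4: issue@2 deps=(0,0) exec_start@2 write@5
I2 add r3: issue@3 deps=(None,None) exec_start@3 write@5
I3 mul r2: issue@4 deps=(2,0) exec_start@5 write@8

Answer: 2 5 5 8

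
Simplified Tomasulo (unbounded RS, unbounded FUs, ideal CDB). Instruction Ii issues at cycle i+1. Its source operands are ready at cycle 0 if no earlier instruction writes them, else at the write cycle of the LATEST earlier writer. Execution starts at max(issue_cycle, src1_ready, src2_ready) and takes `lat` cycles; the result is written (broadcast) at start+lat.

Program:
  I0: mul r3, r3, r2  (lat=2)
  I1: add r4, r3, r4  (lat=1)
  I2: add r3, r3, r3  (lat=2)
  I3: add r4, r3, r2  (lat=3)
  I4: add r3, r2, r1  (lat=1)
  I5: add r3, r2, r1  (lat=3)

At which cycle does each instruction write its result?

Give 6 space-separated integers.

Answer: 3 4 5 8 6 9

Derivation:
I0 mul r3: issue@1 deps=(None,None) exec_start@1 write@3
I1 add r4: issue@2 deps=(0,None) exec_start@3 write@4
I2 add r3: issue@3 deps=(0,0) exec_start@3 write@5
I3 add r4: issue@4 deps=(2,None) exec_start@5 write@8
I4 add r3: issue@5 deps=(None,None) exec_start@5 write@6
I5 add r3: issue@6 deps=(None,None) exec_start@6 write@9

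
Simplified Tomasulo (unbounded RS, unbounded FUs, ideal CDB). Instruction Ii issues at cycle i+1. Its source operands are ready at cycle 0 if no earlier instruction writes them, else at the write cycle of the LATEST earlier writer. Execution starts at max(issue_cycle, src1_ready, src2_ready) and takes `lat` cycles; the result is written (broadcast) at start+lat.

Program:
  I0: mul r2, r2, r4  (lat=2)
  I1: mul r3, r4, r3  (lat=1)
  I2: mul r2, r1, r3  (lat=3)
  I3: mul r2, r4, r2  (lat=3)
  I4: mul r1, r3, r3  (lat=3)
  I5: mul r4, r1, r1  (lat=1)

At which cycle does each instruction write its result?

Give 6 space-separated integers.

Answer: 3 3 6 9 8 9

Derivation:
I0 mul r2: issue@1 deps=(None,None) exec_start@1 write@3
I1 mul r3: issue@2 deps=(None,None) exec_start@2 write@3
I2 mul r2: issue@3 deps=(None,1) exec_start@3 write@6
I3 mul r2: issue@4 deps=(None,2) exec_start@6 write@9
I4 mul r1: issue@5 deps=(1,1) exec_start@5 write@8
I5 mul r4: issue@6 deps=(4,4) exec_start@8 write@9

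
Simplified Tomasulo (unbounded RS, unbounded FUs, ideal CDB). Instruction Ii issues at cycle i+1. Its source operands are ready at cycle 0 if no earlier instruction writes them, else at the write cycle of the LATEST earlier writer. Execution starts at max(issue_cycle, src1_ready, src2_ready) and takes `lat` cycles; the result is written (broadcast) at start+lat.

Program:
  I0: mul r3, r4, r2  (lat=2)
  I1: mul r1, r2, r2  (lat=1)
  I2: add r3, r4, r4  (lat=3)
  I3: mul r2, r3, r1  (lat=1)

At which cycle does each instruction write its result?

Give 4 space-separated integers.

Answer: 3 3 6 7

Derivation:
I0 mul r3: issue@1 deps=(None,None) exec_start@1 write@3
I1 mul r1: issue@2 deps=(None,None) exec_start@2 write@3
I2 add r3: issue@3 deps=(None,None) exec_start@3 write@6
I3 mul r2: issue@4 deps=(2,1) exec_start@6 write@7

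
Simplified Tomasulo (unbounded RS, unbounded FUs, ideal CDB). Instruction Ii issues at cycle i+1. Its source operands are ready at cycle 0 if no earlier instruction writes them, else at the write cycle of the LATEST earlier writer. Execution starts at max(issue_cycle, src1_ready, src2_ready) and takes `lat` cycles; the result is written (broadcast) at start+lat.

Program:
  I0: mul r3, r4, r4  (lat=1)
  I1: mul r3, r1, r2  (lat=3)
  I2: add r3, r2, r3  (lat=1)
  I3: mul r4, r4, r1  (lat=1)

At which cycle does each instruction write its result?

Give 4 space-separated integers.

I0 mul r3: issue@1 deps=(None,None) exec_start@1 write@2
I1 mul r3: issue@2 deps=(None,None) exec_start@2 write@5
I2 add r3: issue@3 deps=(None,1) exec_start@5 write@6
I3 mul r4: issue@4 deps=(None,None) exec_start@4 write@5

Answer: 2 5 6 5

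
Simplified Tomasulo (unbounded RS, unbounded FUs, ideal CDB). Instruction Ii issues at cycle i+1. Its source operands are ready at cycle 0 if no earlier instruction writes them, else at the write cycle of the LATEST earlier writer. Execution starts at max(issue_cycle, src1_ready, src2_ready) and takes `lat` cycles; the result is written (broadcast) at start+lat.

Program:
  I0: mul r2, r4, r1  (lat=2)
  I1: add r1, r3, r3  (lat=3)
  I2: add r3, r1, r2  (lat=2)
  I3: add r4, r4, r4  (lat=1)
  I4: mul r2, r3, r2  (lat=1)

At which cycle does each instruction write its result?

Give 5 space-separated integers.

I0 mul r2: issue@1 deps=(None,None) exec_start@1 write@3
I1 add r1: issue@2 deps=(None,None) exec_start@2 write@5
I2 add r3: issue@3 deps=(1,0) exec_start@5 write@7
I3 add r4: issue@4 deps=(None,None) exec_start@4 write@5
I4 mul r2: issue@5 deps=(2,0) exec_start@7 write@8

Answer: 3 5 7 5 8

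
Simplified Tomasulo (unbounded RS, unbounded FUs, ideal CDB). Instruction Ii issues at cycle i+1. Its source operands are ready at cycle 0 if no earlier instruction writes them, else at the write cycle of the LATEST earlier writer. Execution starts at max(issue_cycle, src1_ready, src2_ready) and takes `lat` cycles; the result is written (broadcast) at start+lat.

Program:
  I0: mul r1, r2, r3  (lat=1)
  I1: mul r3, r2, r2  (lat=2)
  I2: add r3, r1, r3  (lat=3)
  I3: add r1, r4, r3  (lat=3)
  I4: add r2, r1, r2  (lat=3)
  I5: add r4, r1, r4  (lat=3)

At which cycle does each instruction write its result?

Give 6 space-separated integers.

Answer: 2 4 7 10 13 13

Derivation:
I0 mul r1: issue@1 deps=(None,None) exec_start@1 write@2
I1 mul r3: issue@2 deps=(None,None) exec_start@2 write@4
I2 add r3: issue@3 deps=(0,1) exec_start@4 write@7
I3 add r1: issue@4 deps=(None,2) exec_start@7 write@10
I4 add r2: issue@5 deps=(3,None) exec_start@10 write@13
I5 add r4: issue@6 deps=(3,None) exec_start@10 write@13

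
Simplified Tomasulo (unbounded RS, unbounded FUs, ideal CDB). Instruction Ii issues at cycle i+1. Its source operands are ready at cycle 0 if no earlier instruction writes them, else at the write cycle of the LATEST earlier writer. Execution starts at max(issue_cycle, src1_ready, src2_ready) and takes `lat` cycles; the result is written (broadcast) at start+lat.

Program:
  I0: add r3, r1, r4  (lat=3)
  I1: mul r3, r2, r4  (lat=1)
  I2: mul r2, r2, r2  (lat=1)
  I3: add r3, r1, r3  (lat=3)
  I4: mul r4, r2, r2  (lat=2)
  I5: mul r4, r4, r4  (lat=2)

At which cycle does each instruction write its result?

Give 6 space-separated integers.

Answer: 4 3 4 7 7 9

Derivation:
I0 add r3: issue@1 deps=(None,None) exec_start@1 write@4
I1 mul r3: issue@2 deps=(None,None) exec_start@2 write@3
I2 mul r2: issue@3 deps=(None,None) exec_start@3 write@4
I3 add r3: issue@4 deps=(None,1) exec_start@4 write@7
I4 mul r4: issue@5 deps=(2,2) exec_start@5 write@7
I5 mul r4: issue@6 deps=(4,4) exec_start@7 write@9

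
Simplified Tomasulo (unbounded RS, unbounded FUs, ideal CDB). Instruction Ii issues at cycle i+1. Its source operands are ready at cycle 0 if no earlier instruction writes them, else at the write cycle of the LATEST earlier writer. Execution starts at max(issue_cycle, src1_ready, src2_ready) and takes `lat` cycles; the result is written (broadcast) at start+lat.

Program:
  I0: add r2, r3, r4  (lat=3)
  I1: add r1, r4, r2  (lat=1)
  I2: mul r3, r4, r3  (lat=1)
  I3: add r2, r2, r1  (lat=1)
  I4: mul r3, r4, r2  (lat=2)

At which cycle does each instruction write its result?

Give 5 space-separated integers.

I0 add r2: issue@1 deps=(None,None) exec_start@1 write@4
I1 add r1: issue@2 deps=(None,0) exec_start@4 write@5
I2 mul r3: issue@3 deps=(None,None) exec_start@3 write@4
I3 add r2: issue@4 deps=(0,1) exec_start@5 write@6
I4 mul r3: issue@5 deps=(None,3) exec_start@6 write@8

Answer: 4 5 4 6 8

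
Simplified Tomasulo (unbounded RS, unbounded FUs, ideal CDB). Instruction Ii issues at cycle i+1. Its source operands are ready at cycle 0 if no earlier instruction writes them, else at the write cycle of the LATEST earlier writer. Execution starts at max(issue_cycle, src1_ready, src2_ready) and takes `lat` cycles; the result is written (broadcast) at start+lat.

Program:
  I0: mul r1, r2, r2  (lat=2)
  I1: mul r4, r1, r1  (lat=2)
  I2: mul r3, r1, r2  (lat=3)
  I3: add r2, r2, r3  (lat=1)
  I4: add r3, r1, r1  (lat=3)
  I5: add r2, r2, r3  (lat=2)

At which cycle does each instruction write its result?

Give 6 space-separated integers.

I0 mul r1: issue@1 deps=(None,None) exec_start@1 write@3
I1 mul r4: issue@2 deps=(0,0) exec_start@3 write@5
I2 mul r3: issue@3 deps=(0,None) exec_start@3 write@6
I3 add r2: issue@4 deps=(None,2) exec_start@6 write@7
I4 add r3: issue@5 deps=(0,0) exec_start@5 write@8
I5 add r2: issue@6 deps=(3,4) exec_start@8 write@10

Answer: 3 5 6 7 8 10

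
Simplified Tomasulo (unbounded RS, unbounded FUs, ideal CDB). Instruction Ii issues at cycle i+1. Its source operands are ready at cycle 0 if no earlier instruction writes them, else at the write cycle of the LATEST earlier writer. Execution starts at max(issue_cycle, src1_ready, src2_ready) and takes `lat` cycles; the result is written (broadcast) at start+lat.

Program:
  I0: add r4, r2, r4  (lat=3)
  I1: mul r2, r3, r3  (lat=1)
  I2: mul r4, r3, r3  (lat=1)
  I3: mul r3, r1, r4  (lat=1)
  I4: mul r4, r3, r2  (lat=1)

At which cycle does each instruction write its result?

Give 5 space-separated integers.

Answer: 4 3 4 5 6

Derivation:
I0 add r4: issue@1 deps=(None,None) exec_start@1 write@4
I1 mul r2: issue@2 deps=(None,None) exec_start@2 write@3
I2 mul r4: issue@3 deps=(None,None) exec_start@3 write@4
I3 mul r3: issue@4 deps=(None,2) exec_start@4 write@5
I4 mul r4: issue@5 deps=(3,1) exec_start@5 write@6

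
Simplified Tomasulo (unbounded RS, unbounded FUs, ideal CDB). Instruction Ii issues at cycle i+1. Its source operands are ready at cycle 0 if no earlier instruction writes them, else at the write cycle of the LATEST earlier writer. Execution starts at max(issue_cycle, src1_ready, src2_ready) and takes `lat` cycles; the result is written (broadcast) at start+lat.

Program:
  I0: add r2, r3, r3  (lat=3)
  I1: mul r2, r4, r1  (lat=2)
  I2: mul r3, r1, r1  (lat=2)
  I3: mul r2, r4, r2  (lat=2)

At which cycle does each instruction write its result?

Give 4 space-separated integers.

I0 add r2: issue@1 deps=(None,None) exec_start@1 write@4
I1 mul r2: issue@2 deps=(None,None) exec_start@2 write@4
I2 mul r3: issue@3 deps=(None,None) exec_start@3 write@5
I3 mul r2: issue@4 deps=(None,1) exec_start@4 write@6

Answer: 4 4 5 6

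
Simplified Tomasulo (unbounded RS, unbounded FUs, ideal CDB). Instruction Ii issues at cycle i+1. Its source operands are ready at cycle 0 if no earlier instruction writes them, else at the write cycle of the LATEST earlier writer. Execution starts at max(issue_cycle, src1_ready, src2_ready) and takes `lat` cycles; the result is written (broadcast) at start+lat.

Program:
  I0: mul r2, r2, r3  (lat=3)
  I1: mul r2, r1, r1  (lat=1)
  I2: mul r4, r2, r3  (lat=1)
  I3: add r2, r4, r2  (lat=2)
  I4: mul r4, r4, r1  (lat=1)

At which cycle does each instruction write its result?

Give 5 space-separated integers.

I0 mul r2: issue@1 deps=(None,None) exec_start@1 write@4
I1 mul r2: issue@2 deps=(None,None) exec_start@2 write@3
I2 mul r4: issue@3 deps=(1,None) exec_start@3 write@4
I3 add r2: issue@4 deps=(2,1) exec_start@4 write@6
I4 mul r4: issue@5 deps=(2,None) exec_start@5 write@6

Answer: 4 3 4 6 6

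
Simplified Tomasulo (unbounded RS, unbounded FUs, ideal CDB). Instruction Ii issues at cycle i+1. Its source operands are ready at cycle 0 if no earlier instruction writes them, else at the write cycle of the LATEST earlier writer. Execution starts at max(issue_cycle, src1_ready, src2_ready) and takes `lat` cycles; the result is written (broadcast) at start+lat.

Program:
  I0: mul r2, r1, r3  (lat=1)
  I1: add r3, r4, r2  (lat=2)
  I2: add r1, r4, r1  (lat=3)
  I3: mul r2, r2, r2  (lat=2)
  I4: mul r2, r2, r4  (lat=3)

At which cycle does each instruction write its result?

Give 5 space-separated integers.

Answer: 2 4 6 6 9

Derivation:
I0 mul r2: issue@1 deps=(None,None) exec_start@1 write@2
I1 add r3: issue@2 deps=(None,0) exec_start@2 write@4
I2 add r1: issue@3 deps=(None,None) exec_start@3 write@6
I3 mul r2: issue@4 deps=(0,0) exec_start@4 write@6
I4 mul r2: issue@5 deps=(3,None) exec_start@6 write@9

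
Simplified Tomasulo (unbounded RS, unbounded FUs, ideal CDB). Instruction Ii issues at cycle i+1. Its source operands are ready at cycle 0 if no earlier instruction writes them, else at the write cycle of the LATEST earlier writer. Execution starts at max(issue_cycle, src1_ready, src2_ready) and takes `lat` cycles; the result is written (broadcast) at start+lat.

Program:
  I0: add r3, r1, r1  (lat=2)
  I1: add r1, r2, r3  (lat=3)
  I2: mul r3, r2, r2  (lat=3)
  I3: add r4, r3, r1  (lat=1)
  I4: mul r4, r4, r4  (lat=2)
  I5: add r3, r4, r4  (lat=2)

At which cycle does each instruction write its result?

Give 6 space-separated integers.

I0 add r3: issue@1 deps=(None,None) exec_start@1 write@3
I1 add r1: issue@2 deps=(None,0) exec_start@3 write@6
I2 mul r3: issue@3 deps=(None,None) exec_start@3 write@6
I3 add r4: issue@4 deps=(2,1) exec_start@6 write@7
I4 mul r4: issue@5 deps=(3,3) exec_start@7 write@9
I5 add r3: issue@6 deps=(4,4) exec_start@9 write@11

Answer: 3 6 6 7 9 11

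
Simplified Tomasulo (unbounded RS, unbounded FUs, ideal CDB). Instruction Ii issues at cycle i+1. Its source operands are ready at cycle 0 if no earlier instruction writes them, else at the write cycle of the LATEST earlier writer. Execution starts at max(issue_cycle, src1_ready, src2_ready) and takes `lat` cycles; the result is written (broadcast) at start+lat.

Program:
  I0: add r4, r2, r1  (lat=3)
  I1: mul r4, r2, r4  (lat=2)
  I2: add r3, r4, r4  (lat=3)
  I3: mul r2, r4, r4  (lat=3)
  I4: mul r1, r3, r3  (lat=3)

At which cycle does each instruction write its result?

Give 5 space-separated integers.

I0 add r4: issue@1 deps=(None,None) exec_start@1 write@4
I1 mul r4: issue@2 deps=(None,0) exec_start@4 write@6
I2 add r3: issue@3 deps=(1,1) exec_start@6 write@9
I3 mul r2: issue@4 deps=(1,1) exec_start@6 write@9
I4 mul r1: issue@5 deps=(2,2) exec_start@9 write@12

Answer: 4 6 9 9 12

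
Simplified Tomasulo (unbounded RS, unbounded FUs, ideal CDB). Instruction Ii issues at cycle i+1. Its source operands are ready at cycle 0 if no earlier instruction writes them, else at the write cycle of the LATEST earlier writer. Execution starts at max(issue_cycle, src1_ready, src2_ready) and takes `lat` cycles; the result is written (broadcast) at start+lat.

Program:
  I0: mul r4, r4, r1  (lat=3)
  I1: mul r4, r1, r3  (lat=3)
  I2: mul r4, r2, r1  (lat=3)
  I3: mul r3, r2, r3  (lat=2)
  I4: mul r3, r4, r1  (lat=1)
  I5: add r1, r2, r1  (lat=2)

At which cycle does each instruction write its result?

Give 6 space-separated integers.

I0 mul r4: issue@1 deps=(None,None) exec_start@1 write@4
I1 mul r4: issue@2 deps=(None,None) exec_start@2 write@5
I2 mul r4: issue@3 deps=(None,None) exec_start@3 write@6
I3 mul r3: issue@4 deps=(None,None) exec_start@4 write@6
I4 mul r3: issue@5 deps=(2,None) exec_start@6 write@7
I5 add r1: issue@6 deps=(None,None) exec_start@6 write@8

Answer: 4 5 6 6 7 8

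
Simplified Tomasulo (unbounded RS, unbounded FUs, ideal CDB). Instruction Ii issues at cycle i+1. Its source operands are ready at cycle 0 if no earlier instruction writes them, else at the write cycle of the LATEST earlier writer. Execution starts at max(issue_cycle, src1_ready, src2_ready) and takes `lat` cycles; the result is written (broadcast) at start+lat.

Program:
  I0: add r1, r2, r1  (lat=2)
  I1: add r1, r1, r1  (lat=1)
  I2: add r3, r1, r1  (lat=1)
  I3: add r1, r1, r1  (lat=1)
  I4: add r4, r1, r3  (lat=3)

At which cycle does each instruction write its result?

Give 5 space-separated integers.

I0 add r1: issue@1 deps=(None,None) exec_start@1 write@3
I1 add r1: issue@2 deps=(0,0) exec_start@3 write@4
I2 add r3: issue@3 deps=(1,1) exec_start@4 write@5
I3 add r1: issue@4 deps=(1,1) exec_start@4 write@5
I4 add r4: issue@5 deps=(3,2) exec_start@5 write@8

Answer: 3 4 5 5 8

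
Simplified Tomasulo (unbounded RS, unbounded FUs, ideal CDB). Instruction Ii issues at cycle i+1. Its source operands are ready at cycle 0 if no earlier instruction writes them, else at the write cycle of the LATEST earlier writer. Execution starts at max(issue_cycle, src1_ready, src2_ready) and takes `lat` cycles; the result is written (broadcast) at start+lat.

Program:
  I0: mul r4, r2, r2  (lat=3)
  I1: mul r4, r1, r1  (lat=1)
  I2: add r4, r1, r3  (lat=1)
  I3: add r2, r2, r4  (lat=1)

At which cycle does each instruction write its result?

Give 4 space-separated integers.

Answer: 4 3 4 5

Derivation:
I0 mul r4: issue@1 deps=(None,None) exec_start@1 write@4
I1 mul r4: issue@2 deps=(None,None) exec_start@2 write@3
I2 add r4: issue@3 deps=(None,None) exec_start@3 write@4
I3 add r2: issue@4 deps=(None,2) exec_start@4 write@5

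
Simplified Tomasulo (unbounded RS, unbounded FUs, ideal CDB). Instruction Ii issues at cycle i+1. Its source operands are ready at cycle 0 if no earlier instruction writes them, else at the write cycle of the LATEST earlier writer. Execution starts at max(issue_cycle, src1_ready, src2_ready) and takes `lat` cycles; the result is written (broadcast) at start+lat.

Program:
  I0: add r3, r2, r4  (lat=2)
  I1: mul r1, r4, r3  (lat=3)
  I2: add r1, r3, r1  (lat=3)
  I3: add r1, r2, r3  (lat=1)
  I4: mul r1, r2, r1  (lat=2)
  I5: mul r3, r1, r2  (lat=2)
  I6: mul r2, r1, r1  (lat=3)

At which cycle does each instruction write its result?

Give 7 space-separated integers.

Answer: 3 6 9 5 7 9 10

Derivation:
I0 add r3: issue@1 deps=(None,None) exec_start@1 write@3
I1 mul r1: issue@2 deps=(None,0) exec_start@3 write@6
I2 add r1: issue@3 deps=(0,1) exec_start@6 write@9
I3 add r1: issue@4 deps=(None,0) exec_start@4 write@5
I4 mul r1: issue@5 deps=(None,3) exec_start@5 write@7
I5 mul r3: issue@6 deps=(4,None) exec_start@7 write@9
I6 mul r2: issue@7 deps=(4,4) exec_start@7 write@10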